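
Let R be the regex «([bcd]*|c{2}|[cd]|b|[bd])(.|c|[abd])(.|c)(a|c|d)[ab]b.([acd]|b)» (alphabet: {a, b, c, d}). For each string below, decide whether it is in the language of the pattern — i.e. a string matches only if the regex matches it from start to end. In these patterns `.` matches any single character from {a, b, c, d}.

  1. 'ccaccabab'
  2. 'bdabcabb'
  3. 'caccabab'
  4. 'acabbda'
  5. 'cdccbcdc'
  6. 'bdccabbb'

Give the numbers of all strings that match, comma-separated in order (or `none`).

1, 3, 4, 6

1 → match
2 → no match
3 → match
4 → match
5 → no match
6 → match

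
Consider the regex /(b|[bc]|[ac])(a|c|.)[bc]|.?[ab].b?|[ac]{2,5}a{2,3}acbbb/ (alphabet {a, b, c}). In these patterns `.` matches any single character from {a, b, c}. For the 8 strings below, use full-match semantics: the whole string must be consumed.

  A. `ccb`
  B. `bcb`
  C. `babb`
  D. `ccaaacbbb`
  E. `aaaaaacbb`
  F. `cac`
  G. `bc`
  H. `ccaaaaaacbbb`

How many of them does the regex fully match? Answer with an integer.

7

A. `ccb` → match
B. `bcb` → match
C. `babb` → match
D. `ccaaacbbb` → match
E. `aaaaaacbb` → no match
F. `cac` → match
G. `bc` → match
H. `ccaaaaaacbbb` → match
Total matched: 7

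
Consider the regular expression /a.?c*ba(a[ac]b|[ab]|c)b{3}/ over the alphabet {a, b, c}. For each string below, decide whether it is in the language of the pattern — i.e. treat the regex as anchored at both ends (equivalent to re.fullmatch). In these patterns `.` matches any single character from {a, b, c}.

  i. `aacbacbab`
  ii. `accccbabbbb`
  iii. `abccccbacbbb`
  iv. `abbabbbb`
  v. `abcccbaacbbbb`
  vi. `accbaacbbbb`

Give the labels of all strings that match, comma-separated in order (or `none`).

i → no match
ii → match
iii → match
iv → match
v → match
vi → match

ii, iii, iv, v, vi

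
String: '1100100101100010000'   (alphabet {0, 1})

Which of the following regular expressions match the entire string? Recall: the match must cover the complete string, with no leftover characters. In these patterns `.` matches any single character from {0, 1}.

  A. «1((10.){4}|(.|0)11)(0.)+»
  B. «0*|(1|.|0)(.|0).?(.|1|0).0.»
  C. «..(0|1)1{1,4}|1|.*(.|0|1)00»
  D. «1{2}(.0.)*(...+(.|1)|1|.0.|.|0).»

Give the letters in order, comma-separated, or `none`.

A, C, D

A → match
B → no match
C → match
D → match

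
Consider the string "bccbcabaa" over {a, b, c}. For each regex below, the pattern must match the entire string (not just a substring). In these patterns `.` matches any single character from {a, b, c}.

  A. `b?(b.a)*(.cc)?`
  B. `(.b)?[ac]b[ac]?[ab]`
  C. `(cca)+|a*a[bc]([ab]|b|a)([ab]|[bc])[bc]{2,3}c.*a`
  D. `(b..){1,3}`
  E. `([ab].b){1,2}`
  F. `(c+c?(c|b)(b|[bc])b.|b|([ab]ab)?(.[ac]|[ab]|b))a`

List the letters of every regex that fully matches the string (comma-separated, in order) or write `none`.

A → no match
B → no match
C → no match
D → match
E → no match — must end with "b"
F → no match

D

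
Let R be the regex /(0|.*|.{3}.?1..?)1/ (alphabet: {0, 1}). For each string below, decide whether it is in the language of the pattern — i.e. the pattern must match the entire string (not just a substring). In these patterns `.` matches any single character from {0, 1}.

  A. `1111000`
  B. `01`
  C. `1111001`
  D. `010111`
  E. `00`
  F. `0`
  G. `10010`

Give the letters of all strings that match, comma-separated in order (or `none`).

A → no match — must end with `1`
B → match
C → match
D → match
E → no match — must end with `1`
F → no match — must end with `1`
G → no match — must end with `1`

B, C, D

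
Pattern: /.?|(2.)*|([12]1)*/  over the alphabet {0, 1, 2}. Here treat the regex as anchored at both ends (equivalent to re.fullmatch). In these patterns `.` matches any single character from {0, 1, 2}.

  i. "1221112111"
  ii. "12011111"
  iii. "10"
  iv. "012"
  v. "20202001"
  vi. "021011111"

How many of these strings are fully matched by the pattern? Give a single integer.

0

i → no match
ii → no match
iii → no match
iv → no match
v → no match
vi → no match
Total matched: 0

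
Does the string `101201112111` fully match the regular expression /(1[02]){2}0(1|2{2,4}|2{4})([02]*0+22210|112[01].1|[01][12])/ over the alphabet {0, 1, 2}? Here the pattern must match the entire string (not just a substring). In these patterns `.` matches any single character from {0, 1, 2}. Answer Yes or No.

Yes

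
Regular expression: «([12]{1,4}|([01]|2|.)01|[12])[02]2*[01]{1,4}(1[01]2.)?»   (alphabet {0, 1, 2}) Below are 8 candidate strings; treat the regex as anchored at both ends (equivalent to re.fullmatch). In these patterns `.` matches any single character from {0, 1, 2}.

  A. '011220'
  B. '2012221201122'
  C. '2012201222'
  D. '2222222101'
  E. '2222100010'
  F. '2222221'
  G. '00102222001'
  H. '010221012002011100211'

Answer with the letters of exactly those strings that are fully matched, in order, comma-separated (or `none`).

D, F, G

A → no match
B → no match
C → no match
D → match
E → no match
F → match
G → match
H → no match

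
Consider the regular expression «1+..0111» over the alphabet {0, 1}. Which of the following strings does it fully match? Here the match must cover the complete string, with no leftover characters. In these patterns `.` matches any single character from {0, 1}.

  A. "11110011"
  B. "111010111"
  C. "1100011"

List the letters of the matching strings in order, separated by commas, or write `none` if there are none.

B

A → no match — must end with "0111"
B → match
C → no match — must end with "0111"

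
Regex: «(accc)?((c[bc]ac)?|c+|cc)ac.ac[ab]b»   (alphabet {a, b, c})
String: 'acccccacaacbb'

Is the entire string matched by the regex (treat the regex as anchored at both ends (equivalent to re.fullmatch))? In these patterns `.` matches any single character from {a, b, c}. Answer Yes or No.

Yes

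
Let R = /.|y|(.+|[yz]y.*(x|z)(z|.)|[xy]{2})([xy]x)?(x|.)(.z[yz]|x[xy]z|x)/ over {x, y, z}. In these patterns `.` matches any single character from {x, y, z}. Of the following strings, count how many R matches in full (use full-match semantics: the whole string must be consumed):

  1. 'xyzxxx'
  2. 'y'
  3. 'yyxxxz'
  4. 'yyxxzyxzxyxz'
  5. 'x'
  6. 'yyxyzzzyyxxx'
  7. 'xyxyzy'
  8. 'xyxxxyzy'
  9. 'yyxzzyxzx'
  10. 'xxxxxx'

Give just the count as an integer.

9

1 → match
2 → match
3 → match
4 → no match
5 → match
6 → match
7 → match
8 → match
9 → match
10 → match
Total matched: 9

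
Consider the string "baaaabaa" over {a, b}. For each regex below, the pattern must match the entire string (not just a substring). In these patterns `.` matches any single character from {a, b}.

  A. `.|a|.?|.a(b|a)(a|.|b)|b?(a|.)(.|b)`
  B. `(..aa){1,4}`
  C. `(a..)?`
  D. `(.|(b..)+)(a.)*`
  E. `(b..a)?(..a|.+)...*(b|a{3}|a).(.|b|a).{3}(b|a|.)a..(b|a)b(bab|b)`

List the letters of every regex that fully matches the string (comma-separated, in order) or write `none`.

B

A → no match
B → match
C → no match
D → no match
E → no match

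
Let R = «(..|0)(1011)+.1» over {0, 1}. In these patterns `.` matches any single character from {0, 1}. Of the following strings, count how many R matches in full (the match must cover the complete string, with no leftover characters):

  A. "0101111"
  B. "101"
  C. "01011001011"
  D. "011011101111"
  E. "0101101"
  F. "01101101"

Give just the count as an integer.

A. "0101111" → match
B. "101" → no match
C. "01011001011" → no match
D. "011011101111" → match
E. "0101101" → match
F. "01101101" → match
Total matched: 4

4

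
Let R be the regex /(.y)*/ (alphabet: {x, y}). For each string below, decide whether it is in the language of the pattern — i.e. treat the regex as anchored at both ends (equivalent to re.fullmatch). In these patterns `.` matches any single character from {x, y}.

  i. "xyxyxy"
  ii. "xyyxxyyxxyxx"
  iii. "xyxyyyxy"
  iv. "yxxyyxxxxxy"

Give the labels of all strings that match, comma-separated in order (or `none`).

i → match
ii → no match
iii → match
iv → no match

i, iii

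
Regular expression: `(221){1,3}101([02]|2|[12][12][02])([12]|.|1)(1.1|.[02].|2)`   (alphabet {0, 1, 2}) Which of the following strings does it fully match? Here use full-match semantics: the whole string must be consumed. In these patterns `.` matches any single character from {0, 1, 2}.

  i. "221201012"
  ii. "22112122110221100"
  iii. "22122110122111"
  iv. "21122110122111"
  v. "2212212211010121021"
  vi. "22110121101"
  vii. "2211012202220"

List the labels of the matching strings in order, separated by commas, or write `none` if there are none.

i → no match
ii → no match
iii → match
iv → no match — must start with "221"
v → no match
vi → match
vii → match

iii, vi, vii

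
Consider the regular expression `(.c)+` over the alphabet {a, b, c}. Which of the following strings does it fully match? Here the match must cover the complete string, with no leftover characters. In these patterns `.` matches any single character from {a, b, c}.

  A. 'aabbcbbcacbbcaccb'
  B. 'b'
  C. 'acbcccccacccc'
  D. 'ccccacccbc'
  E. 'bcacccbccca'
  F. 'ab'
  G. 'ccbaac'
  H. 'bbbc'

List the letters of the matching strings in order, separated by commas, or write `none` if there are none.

A → no match — must end with 'c'
B → no match — must end with 'c'
C → no match
D → match
E → no match — must end with 'c'
F → no match — must end with 'c'
G → no match
H → no match

D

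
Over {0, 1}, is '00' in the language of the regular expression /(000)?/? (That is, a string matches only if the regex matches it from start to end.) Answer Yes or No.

No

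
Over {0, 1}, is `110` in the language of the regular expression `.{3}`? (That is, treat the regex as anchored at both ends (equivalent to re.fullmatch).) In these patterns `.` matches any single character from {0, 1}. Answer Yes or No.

Yes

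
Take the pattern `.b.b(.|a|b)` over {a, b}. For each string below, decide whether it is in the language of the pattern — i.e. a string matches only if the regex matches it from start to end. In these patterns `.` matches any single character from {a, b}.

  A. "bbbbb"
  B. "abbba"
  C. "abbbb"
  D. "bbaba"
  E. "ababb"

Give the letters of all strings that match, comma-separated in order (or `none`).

A, B, C, D, E

A → match
B → match
C → match
D → match
E → match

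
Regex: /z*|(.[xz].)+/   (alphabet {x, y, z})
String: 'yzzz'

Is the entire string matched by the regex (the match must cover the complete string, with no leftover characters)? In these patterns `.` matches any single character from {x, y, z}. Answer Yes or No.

No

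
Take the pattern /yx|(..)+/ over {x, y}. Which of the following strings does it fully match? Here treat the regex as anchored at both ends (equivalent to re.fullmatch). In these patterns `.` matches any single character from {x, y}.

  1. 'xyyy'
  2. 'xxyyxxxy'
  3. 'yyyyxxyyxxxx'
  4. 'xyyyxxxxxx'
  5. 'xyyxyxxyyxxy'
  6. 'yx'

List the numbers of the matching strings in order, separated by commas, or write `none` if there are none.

1, 2, 3, 4, 5, 6

1 → match
2 → match
3 → match
4 → match
5 → match
6 → match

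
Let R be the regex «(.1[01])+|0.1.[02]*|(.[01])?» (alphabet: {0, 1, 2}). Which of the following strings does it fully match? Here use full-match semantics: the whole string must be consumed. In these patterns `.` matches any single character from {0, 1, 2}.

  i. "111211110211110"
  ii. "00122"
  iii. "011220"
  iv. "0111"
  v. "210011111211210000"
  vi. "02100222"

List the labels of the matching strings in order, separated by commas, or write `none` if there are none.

i, ii, iii, iv, vi

i → match
ii. "00122" → match
iii. "011220" → match
iv. "0111" → match
v → no match
vi. "02100222" → match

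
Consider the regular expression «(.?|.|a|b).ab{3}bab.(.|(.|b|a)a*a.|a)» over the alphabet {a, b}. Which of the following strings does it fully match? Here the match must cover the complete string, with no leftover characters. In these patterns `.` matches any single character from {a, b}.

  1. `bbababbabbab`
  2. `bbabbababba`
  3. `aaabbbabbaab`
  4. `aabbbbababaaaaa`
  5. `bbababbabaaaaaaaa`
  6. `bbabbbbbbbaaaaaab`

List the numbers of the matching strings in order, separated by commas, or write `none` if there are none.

1 → no match
2 → no match
3 → no match
4 → match
5 → no match
6 → no match

4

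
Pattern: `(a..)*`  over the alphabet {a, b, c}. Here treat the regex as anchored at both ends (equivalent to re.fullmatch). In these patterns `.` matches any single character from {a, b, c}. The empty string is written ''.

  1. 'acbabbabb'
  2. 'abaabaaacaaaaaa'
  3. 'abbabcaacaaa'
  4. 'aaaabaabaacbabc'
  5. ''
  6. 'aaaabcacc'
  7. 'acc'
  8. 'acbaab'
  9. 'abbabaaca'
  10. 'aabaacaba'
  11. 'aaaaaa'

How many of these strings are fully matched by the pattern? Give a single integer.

11

1 → match
2 → match
3 → match
4 → match
5 → match
6 → match
7 → match
8 → match
9 → match
10 → match
11 → match
Total matched: 11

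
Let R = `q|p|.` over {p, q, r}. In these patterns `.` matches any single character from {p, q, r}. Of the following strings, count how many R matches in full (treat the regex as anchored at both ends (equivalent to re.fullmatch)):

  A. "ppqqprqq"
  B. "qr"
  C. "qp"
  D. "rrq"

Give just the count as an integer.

A → no match
B → no match
C → no match
D → no match
Total matched: 0

0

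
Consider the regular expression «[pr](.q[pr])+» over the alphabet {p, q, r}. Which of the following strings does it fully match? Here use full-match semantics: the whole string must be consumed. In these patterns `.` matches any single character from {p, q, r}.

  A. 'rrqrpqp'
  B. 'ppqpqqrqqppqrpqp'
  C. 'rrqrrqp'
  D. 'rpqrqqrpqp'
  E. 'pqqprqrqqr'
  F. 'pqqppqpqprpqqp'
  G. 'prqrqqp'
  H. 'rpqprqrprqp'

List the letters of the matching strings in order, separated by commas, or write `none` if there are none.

A, B, C, D, E, G

A → match
B → match
C → match
D → match
E → match
F → no match
G → match
H → no match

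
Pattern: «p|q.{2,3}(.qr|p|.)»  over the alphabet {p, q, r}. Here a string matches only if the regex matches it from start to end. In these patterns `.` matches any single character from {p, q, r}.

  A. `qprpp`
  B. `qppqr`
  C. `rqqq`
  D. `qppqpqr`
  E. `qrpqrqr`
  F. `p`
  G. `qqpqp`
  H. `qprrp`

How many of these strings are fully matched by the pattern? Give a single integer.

A. `qprpp` → match
B. `qppqr` → match
C. `rqqq` → no match
D. `qppqpqr` → match
E. `qrpqrqr` → match
F. `p` → match
G. `qqpqp` → match
H. `qprrp` → match
Total matched: 7

7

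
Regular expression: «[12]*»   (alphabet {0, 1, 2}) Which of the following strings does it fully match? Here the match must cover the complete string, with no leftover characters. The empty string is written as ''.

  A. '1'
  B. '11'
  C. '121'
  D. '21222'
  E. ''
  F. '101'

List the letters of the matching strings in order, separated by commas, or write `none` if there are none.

A, B, C, D, E

A → match
B → match
C → match
D → match
E → match
F → no match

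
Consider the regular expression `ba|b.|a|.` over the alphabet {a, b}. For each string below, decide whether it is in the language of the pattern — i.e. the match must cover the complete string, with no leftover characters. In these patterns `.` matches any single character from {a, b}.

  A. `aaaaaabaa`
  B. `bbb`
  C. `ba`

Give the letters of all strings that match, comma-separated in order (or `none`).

A → no match
B → no match
C → match

C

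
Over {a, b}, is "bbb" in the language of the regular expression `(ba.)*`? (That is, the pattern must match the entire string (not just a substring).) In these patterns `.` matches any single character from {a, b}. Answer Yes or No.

No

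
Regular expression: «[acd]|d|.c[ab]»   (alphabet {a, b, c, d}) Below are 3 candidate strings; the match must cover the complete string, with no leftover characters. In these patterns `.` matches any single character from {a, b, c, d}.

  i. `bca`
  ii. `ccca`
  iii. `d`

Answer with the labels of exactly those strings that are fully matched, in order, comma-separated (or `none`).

i, iii

i → match
ii → no match
iii → match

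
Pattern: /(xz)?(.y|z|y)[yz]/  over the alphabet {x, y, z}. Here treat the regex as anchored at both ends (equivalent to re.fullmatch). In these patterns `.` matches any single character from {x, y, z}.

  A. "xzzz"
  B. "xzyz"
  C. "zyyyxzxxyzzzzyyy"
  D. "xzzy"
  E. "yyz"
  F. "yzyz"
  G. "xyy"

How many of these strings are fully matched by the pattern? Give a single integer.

5

A → match
B → match
C → no match
D → match
E → match
F → no match
G → match
Total matched: 5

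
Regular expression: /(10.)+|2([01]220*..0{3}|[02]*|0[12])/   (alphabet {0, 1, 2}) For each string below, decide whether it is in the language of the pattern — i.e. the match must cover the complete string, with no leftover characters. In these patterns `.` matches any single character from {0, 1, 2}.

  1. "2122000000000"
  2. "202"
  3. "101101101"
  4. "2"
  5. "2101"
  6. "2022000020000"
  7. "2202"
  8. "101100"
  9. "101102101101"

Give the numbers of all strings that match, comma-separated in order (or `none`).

1 → match
2 → match
3 → match
4 → match
5 → no match
6 → match
7 → match
8 → match
9 → match

1, 2, 3, 4, 6, 7, 8, 9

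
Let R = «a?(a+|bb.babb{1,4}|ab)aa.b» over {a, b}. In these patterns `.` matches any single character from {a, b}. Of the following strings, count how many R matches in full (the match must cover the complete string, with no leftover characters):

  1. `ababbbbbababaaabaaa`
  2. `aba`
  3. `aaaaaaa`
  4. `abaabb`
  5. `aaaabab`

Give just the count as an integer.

1 → no match — must end with `b`
2 → no match — must end with `b`
3 → no match — must end with `b`
4 → match
5 → no match
Total matched: 1

1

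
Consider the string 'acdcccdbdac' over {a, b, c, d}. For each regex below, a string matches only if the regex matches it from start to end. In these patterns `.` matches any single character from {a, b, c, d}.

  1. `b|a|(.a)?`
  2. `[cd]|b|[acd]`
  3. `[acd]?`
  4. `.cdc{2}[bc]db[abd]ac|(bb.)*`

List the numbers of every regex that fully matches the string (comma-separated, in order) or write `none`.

1 → no match
2 → no match
3 → no match
4 → match

4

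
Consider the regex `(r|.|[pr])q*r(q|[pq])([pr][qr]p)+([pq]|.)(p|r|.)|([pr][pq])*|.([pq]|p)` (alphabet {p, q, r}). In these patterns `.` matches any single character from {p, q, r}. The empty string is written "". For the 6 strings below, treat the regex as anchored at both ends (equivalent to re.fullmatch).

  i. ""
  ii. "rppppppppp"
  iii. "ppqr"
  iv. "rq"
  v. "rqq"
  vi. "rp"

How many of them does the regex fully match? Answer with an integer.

i → match
ii → match
iii → no match
iv → match
v → no match
vi → match
Total matched: 4

4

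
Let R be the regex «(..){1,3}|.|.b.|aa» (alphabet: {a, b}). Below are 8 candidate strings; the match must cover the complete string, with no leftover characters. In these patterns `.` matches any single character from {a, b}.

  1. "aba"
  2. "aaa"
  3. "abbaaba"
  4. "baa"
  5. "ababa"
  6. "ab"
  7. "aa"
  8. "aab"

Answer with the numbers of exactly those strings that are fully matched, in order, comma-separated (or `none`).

1 → match
2 → no match
3 → no match
4 → no match
5 → no match
6 → match
7 → match
8 → no match

1, 6, 7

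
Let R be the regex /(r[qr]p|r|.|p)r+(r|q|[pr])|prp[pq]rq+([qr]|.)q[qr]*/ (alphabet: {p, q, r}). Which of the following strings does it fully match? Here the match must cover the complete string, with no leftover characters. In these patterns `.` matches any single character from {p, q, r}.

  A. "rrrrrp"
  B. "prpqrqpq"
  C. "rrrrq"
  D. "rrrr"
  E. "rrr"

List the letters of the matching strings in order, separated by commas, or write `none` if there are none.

A, B, C, D, E

A → match
B → match
C → match
D → match
E → match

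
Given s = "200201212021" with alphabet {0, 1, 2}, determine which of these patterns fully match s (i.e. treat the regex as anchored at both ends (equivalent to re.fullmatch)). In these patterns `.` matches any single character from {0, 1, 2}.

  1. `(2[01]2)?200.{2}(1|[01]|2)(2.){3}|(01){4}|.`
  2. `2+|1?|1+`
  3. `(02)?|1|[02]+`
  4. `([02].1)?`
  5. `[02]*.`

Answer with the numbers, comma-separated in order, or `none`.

1

1 → match
2 → no match
3 → no match
4 → no match
5 → no match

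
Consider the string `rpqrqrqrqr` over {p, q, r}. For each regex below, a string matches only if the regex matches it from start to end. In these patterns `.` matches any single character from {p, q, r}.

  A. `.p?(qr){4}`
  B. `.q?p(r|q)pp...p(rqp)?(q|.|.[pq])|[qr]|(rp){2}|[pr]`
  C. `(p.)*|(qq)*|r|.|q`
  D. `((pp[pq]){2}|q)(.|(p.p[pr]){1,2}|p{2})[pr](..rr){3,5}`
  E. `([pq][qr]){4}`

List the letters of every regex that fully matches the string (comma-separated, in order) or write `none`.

A → match
B → no match
C → no match
D → no match — must end with `rr`
E → no match

A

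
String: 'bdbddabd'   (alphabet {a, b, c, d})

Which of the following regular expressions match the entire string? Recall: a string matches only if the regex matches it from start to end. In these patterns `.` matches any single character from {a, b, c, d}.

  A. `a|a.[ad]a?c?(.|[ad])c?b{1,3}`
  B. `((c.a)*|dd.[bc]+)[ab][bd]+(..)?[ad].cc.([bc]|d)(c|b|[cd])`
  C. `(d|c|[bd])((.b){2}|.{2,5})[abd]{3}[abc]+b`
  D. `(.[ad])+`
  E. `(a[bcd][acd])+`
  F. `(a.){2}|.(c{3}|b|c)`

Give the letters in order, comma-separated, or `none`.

D

A → no match — must start with 'a'
B → no match
C → no match — must end with 'b'
D → match
E → no match — must start with 'a'
F → no match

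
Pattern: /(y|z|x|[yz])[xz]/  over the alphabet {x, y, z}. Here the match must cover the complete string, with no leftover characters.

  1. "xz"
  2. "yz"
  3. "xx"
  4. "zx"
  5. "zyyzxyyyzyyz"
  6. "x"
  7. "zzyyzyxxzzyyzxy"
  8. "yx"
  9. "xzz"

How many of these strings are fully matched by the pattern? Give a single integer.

1 → match
2 → match
3 → match
4 → match
5 → no match
6 → no match
7 → no match
8 → match
9 → no match
Total matched: 5

5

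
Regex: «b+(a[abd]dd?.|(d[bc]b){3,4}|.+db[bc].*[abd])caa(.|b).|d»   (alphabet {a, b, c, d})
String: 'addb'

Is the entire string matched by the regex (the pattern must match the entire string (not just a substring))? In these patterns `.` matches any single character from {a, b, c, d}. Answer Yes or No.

No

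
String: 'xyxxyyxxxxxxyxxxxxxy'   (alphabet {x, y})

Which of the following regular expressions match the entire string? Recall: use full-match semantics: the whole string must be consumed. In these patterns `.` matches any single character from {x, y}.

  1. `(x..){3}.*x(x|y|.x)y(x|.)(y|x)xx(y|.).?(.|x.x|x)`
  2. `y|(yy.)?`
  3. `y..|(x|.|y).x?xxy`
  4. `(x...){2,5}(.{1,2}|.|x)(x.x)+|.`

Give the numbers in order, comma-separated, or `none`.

1 → match
2 → no match
3 → no match
4 → no match

1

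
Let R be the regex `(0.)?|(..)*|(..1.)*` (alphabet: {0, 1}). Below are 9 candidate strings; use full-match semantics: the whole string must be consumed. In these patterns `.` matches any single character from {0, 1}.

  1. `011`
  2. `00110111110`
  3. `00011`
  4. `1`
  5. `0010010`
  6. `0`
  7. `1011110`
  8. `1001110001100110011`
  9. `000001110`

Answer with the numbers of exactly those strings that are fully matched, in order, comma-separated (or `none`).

none

1 → no match
2 → no match
3 → no match
4 → no match
5 → no match
6 → no match
7 → no match
8 → no match
9 → no match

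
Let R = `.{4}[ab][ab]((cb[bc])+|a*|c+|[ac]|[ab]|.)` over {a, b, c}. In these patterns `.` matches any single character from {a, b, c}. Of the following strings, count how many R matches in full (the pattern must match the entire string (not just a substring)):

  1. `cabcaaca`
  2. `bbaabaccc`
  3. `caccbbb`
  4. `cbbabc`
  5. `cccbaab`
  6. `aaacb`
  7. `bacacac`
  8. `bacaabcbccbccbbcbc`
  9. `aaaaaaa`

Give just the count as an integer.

1 → no match
2 → match
3 → match
4 → no match
5 → match
6 → no match
7 → no match
8 → match
9 → match
Total matched: 5

5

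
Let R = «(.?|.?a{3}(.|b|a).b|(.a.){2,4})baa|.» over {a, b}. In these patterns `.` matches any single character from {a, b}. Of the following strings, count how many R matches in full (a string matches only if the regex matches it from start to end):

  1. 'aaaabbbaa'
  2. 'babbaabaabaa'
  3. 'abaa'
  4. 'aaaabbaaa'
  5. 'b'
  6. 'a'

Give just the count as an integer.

5

1 → match
2 → match
3 → match
4 → no match
5 → match
6 → match
Total matched: 5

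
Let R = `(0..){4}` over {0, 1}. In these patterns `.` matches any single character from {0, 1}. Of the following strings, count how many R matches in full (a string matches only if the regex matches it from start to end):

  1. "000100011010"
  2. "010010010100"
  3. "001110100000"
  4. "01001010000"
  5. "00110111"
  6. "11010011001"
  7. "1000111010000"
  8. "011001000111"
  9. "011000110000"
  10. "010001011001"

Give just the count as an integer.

1 → no match
2 → no match
3 → no match
4 → no match
5 → no match
6 → no match — must start with "0"
7 → no match — must start with "0"
8 → no match
9 → no match
10 → match
Total matched: 1

1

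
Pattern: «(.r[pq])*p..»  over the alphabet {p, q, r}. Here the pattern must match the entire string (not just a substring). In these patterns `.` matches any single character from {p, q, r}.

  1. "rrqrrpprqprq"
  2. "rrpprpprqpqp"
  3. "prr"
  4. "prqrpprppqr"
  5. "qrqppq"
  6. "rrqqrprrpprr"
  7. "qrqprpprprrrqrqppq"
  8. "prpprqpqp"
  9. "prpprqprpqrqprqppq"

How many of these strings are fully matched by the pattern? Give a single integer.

7

1 → match
2 → match
3 → match
4 → no match
5 → match
6 → match
7 → no match
8 → match
9 → match
Total matched: 7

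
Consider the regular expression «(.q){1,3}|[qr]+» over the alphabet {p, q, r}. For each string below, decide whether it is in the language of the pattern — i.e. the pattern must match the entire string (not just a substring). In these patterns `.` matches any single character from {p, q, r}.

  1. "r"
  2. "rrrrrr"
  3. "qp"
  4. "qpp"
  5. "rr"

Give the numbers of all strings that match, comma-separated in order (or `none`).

1, 2, 5

1 → match
2 → match
3 → no match
4 → no match
5 → match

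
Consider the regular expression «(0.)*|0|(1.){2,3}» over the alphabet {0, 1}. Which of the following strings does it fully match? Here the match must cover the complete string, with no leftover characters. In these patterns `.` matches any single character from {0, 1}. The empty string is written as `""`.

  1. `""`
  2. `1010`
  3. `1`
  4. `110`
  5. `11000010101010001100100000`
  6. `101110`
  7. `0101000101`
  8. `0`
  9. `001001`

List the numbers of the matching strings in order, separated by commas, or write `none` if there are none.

1 → match
2 → match
3 → no match
4 → no match
5 → no match
6 → match
7 → match
8 → match
9 → no match

1, 2, 6, 7, 8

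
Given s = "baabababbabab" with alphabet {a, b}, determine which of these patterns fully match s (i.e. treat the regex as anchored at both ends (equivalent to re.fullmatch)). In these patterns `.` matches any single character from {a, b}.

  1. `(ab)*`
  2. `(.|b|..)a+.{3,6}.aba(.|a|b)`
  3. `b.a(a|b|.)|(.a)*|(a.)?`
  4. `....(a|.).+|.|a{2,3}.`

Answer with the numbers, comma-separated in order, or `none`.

2, 4

1 → no match
2 → match
3 → no match
4 → match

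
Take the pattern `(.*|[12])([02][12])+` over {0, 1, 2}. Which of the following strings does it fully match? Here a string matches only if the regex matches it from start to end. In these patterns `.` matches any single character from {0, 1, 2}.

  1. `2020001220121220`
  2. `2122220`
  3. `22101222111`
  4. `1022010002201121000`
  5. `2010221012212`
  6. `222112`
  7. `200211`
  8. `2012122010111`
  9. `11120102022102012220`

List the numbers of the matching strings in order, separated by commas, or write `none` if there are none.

1 → no match
2 → no match
3 → no match
4 → no match
5 → no match
6 → no match
7 → no match
8 → no match
9 → no match

none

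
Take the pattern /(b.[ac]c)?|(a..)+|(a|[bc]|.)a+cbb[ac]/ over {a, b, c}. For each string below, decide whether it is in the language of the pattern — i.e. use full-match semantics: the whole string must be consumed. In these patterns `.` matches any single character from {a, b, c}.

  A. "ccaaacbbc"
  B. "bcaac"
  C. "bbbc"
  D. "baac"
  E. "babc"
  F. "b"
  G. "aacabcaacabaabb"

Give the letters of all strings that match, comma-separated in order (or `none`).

A. "ccaaacbbc" → no match
B. "bcaac" → no match
C. "bbbc" → no match
D. "baac" → match
E. "babc" → no match
F. "b" → no match
G → match

D, G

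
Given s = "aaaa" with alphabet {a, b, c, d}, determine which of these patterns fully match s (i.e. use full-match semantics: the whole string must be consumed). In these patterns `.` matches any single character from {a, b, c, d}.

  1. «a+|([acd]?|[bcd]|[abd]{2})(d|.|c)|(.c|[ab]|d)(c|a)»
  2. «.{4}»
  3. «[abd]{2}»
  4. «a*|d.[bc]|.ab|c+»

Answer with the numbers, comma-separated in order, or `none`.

1, 2, 4

1 → match
2 → match
3 → no match
4 → match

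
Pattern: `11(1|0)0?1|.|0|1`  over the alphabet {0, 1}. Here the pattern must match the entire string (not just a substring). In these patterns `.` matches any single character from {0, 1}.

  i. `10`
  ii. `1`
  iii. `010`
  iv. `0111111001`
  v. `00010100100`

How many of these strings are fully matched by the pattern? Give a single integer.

1

i → no match
ii → match
iii → no match
iv → no match
v → no match
Total matched: 1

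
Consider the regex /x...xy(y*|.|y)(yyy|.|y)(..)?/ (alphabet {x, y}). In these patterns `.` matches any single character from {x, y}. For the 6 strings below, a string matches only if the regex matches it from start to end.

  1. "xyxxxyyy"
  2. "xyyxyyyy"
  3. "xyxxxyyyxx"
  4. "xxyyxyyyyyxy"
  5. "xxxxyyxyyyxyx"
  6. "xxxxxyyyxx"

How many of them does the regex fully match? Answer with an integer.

1 → match
2 → no match
3 → match
4 → match
5 → no match
6 → match
Total matched: 4

4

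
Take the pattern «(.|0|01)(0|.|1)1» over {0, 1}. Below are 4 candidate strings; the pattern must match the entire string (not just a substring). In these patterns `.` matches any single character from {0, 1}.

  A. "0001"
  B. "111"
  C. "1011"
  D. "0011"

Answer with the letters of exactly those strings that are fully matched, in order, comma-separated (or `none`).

B

A → no match
B → match
C → no match
D → no match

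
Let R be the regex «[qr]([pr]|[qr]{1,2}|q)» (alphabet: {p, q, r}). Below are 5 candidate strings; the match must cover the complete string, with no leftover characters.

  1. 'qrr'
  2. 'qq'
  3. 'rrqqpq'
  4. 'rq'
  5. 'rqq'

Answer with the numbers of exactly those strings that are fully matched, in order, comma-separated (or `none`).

1, 2, 4, 5

1 → match
2 → match
3 → no match
4 → match
5 → match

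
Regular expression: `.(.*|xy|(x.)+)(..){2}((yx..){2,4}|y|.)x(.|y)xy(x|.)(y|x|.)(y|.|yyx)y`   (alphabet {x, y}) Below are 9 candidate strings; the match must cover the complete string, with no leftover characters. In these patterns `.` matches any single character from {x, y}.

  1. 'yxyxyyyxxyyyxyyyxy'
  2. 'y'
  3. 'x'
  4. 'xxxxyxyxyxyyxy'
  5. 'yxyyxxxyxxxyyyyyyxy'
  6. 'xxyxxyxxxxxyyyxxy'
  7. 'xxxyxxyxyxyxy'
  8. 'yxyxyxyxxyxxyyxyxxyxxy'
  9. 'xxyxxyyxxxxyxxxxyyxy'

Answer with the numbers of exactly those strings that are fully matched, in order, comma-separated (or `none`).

1 → no match
2 → no match
3 → no match — must end with 'y'
4 → no match
5 → no match
6 → no match
7 → no match
8 → no match
9 → no match

none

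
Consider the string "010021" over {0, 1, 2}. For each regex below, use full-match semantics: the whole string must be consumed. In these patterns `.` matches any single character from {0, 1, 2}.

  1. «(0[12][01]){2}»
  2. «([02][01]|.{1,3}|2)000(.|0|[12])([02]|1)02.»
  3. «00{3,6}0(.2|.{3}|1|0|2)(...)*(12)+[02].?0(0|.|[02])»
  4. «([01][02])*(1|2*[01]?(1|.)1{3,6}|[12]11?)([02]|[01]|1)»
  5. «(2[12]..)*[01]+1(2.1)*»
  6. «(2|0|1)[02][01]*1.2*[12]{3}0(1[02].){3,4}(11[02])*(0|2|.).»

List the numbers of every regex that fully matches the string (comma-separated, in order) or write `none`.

1 → match
2 → no match
3 → no match — must start with "00"
4 → no match
5 → no match
6 → no match

1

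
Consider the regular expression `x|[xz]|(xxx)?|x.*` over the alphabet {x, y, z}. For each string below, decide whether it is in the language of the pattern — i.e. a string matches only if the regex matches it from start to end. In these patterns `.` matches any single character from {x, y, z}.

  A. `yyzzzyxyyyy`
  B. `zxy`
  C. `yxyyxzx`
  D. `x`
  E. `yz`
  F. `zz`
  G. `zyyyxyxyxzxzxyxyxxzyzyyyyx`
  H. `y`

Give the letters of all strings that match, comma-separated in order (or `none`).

D

A → no match
B → no match
C → no match
D → match
E → no match
F → no match
G → no match
H → no match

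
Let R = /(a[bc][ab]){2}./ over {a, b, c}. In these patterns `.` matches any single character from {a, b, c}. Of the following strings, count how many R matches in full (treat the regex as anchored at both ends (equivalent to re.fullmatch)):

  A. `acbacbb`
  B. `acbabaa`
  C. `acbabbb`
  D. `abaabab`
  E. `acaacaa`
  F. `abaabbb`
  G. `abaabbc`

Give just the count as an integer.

A → match
B → match
C → match
D → match
E → match
F → match
G → match
Total matched: 7

7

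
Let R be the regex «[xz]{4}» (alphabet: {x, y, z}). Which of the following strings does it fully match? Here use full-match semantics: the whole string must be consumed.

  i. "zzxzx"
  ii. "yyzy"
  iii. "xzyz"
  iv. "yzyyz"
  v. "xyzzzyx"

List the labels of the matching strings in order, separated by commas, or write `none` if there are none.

none

i → no match
ii → no match
iii → no match
iv → no match
v → no match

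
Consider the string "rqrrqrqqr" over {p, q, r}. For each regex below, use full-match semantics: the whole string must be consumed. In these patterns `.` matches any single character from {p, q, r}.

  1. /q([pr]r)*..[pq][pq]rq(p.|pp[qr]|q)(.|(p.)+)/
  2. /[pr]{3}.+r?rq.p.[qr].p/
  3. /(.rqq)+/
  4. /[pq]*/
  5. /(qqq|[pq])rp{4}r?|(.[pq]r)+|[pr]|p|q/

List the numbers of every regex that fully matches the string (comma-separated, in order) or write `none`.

1 → no match — must start with "q"
2 → no match — must end with "p"
3 → no match — must end with "rqq"
4 → no match
5 → match

5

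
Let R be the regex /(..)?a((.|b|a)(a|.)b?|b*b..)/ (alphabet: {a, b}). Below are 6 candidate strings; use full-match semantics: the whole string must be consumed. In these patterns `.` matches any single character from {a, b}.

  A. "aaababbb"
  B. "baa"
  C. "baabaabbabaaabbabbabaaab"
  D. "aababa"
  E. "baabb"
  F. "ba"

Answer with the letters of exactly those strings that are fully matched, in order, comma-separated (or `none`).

A → no match
B → no match
C → no match
D → no match
E → match
F → no match

E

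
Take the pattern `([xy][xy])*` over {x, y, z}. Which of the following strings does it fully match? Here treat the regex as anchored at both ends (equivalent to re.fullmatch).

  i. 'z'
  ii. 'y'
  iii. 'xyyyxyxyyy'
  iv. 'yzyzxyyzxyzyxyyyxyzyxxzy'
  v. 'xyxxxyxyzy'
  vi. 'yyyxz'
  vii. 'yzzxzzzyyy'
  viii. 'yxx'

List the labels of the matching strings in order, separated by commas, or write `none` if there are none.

iii

i → no match
ii → no match
iii → match
iv → no match
v → no match
vi → no match
vii → no match
viii → no match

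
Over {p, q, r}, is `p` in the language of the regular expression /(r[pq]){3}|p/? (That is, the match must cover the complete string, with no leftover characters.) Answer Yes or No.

Yes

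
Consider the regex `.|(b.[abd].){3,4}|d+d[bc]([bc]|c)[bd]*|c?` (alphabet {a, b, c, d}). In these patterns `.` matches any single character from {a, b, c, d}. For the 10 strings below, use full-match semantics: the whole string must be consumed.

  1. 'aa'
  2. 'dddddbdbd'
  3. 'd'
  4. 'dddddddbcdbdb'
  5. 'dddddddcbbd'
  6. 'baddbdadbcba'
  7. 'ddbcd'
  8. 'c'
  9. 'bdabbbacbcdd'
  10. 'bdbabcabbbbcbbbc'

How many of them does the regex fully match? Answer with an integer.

8

1. 'aa' → no match
2. 'dddddbdbd' → no match
3. 'd' → match
4 → match
5. 'dddddddcbbd' → match
6. 'baddbdadbcba' → match
7. 'ddbcd' → match
8. 'c' → match
9. 'bdabbbacbcdd' → match
10 → match
Total matched: 8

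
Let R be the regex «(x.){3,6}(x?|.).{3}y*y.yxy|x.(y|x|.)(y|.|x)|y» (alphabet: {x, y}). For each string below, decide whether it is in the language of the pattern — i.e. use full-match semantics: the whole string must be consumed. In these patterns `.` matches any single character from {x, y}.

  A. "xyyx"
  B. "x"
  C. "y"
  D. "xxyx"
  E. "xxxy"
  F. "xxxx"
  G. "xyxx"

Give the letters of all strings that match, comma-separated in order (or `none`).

A → match
B → no match
C → match
D → match
E → match
F → match
G → match

A, C, D, E, F, G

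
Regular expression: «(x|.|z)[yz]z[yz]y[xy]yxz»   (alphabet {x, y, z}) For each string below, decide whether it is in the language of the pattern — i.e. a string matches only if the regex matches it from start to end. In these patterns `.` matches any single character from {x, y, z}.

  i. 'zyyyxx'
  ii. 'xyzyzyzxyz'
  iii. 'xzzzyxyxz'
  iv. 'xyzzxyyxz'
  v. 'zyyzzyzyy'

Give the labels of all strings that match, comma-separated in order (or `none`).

i. 'zyyyxx' → no match — must end with 'yxz'
ii. 'xyzyzyzxyz' → no match — must end with 'yxz'
iii. 'xzzzyxyxz' → match
iv. 'xyzzxyyxz' → no match
v. 'zyyzzyzyy' → no match — must end with 'yxz'

iii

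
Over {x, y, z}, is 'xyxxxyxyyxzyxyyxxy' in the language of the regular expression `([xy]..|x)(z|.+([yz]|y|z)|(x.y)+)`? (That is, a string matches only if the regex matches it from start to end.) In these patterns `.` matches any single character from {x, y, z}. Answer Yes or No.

Yes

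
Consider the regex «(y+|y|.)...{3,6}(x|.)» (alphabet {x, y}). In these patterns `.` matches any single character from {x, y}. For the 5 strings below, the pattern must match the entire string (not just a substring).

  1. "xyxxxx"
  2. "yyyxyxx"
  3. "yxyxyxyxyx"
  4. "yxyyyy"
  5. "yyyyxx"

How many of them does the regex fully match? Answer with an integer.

2

1 → no match
2 → match
3 → match
4 → no match
5 → no match
Total matched: 2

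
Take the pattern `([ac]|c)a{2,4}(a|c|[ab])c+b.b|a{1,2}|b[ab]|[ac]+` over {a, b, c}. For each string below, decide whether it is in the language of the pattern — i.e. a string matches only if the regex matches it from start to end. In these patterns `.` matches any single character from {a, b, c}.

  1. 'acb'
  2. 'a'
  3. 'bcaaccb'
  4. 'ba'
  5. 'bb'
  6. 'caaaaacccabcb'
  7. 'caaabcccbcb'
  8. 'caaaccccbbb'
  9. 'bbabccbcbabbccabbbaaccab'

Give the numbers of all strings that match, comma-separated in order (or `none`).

2, 4, 5, 7, 8

1. 'acb' → no match
2. 'a' → match
3. 'bcaaccb' → no match
4. 'ba' → match
5. 'bb' → match
6 → no match
7. 'caaabcccbcb' → match
8. 'caaaccccbbb' → match
9 → no match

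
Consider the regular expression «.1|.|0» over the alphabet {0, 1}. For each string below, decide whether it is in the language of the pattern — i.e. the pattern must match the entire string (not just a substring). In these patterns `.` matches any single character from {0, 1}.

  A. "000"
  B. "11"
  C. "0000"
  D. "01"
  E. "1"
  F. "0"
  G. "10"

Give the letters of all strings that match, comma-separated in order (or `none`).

A → no match
B → match
C → no match
D → match
E → match
F → match
G → no match

B, D, E, F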